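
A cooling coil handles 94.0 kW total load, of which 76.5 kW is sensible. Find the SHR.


SHR = Q_sensible / Q_total
SHR = 76.5 / 94.0
SHR = 0.814

0.814


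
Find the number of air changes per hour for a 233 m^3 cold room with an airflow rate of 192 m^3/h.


ACH = flow / volume
ACH = 192 / 233
ACH = 0.824

0.824


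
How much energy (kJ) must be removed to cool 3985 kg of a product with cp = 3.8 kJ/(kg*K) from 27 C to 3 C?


dT = 27 - (3) = 24 K
Q = m * cp * dT = 3985 * 3.8 * 24
Q = 363432 kJ

363432


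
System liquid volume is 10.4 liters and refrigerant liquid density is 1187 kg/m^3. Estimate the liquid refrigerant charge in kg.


Charge = V * rho / 1000
Charge = 10.4 * 1187 / 1000
Charge = 12.34 kg

12.34


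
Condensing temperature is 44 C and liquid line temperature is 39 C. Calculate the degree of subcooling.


Subcooling = T_cond - T_liquid
Subcooling = 44 - 39
Subcooling = 5 K

5


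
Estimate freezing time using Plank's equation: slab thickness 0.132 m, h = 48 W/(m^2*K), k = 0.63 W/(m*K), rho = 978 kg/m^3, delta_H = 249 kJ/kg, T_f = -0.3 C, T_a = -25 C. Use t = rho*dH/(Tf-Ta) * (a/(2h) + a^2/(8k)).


dT = -0.3 - (-25) = 24.7 K
term1 = a/(2h) = 0.132/(2*48) = 0.001375
term2 = a^2/(8k) = 0.132^2/(8*0.63) = 0.003457142857
t = rho*dH*1000/dT * (term1 + term2)
t = 978*249*1000/24.7 * (0.001375 + 0.003457142857)
t = 47641 s

47641


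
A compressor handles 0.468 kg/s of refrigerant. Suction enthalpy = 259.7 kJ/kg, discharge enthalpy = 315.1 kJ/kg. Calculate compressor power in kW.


dh = 315.1 - 259.7 = 55.4 kJ/kg
W = m_dot * dh = 0.468 * 55.4 = 25.93 kW

25.93


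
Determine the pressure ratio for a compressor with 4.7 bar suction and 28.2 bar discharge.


PR = P_high / P_low
PR = 28.2 / 4.7
PR = 6.0

6.0


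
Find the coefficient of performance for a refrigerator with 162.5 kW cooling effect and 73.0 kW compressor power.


COP = Q_evap / W
COP = 162.5 / 73.0
COP = 2.226

2.226


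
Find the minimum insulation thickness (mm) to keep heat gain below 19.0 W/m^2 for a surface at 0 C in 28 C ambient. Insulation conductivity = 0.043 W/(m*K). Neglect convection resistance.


dT = 28 - (0) = 28 K
thickness = k * dT / q_max * 1000
thickness = 0.043 * 28 / 19.0 * 1000
thickness = 63.4 mm

63.4


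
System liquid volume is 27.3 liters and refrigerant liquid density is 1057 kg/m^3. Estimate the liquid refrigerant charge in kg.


Charge = V * rho / 1000
Charge = 27.3 * 1057 / 1000
Charge = 28.86 kg

28.86


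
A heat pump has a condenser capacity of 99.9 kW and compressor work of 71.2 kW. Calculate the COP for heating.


COP_hp = Q_cond / W
COP_hp = 99.9 / 71.2
COP_hp = 1.403

1.403


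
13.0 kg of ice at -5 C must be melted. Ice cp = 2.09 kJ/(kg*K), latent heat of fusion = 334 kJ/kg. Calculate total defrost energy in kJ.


Sensible heat = cp * dT = 2.09 * 5 = 10.45 kJ/kg
Total per kg = 10.45 + 334 = 344.45 kJ/kg
Q = m * total = 13.0 * 344.45
Q = 4477.9 kJ

4477.9


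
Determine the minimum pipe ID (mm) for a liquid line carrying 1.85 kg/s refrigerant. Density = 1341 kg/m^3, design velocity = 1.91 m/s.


A = m_dot / (rho * v) = 1.85 / (1341 * 1.91) = 0.0007222866424 m^2
d = sqrt(4*A/pi) * 1000
d = 30.3 mm

30.3


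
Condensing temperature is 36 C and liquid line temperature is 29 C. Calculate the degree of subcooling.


Subcooling = T_cond - T_liquid
Subcooling = 36 - 29
Subcooling = 7 K

7


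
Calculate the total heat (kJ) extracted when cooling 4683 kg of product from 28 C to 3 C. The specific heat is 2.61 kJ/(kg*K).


dT = 28 - (3) = 25 K
Q = m * cp * dT = 4683 * 2.61 * 25
Q = 305566 kJ

305566


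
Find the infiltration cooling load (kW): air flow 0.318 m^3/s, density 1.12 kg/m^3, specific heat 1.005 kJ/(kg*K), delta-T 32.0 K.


Q = V_dot * rho * cp * dT
Q = 0.318 * 1.12 * 1.005 * 32.0
Q = 11.454 kW

11.454


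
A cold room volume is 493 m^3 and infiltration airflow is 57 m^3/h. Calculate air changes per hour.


ACH = flow / volume
ACH = 57 / 493
ACH = 0.116

0.116


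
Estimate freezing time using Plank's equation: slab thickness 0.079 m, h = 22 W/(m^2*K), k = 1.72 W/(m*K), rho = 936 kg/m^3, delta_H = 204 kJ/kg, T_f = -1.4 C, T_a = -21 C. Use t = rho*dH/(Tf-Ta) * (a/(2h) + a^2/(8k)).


dT = -1.4 - (-21) = 19.6 K
term1 = a/(2h) = 0.079/(2*22) = 0.001795454545
term2 = a^2/(8k) = 0.079^2/(8*1.72) = 0.0004535610465
t = rho*dH*1000/dT * (term1 + term2)
t = 936*204*1000/19.6 * (0.001795454545 + 0.0004535610465)
t = 21910 s

21910


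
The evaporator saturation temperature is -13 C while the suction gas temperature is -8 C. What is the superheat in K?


Superheat = T_suction - T_evap
Superheat = -8 - (-13)
Superheat = 5 K

5


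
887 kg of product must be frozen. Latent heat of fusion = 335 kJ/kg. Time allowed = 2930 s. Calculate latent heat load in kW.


Q_lat = m * h_fg / t
Q_lat = 887 * 335 / 2930
Q_lat = 101.41 kW

101.41


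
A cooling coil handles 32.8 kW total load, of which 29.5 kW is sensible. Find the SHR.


SHR = Q_sensible / Q_total
SHR = 29.5 / 32.8
SHR = 0.899

0.899


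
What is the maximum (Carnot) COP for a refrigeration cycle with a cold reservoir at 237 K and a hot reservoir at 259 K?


dT = 259 - 237 = 22 K
COP_carnot = T_cold / dT = 237 / 22
COP_carnot = 10.773

10.773


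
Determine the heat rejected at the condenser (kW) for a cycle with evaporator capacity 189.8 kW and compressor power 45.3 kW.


Q_cond = Q_evap + W
Q_cond = 189.8 + 45.3
Q_cond = 235.1 kW

235.1


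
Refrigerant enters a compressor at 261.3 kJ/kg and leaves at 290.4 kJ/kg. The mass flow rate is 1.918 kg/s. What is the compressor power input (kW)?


dh = 290.4 - 261.3 = 29.1 kJ/kg
W = m_dot * dh = 1.918 * 29.1 = 55.81 kW

55.81


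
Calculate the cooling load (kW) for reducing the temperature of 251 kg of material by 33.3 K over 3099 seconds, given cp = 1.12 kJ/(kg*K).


Q = m * cp * dT / t
Q = 251 * 1.12 * 33.3 / 3099
Q = 3.021 kW

3.021


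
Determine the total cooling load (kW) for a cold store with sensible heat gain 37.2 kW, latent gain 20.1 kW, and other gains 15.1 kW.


Q_total = Q_s + Q_l + Q_misc
Q_total = 37.2 + 20.1 + 15.1
Q_total = 72.4 kW

72.4


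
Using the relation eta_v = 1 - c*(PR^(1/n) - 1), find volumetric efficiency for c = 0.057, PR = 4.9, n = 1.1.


PR^(1/n) = 4.9^(1/1.1) = 4.24083116
eta_v = 1 - 0.057 * (4.24083116 - 1)
eta_v = 0.8153

0.8153


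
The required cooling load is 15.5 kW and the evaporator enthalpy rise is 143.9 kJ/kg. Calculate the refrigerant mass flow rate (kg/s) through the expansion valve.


m_dot = Q / dh
m_dot = 15.5 / 143.9
m_dot = 0.1077 kg/s

0.1077


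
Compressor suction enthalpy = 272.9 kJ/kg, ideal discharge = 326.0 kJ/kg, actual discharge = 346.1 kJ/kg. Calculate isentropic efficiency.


dh_ideal = 326.0 - 272.9 = 53.1 kJ/kg
dh_actual = 346.1 - 272.9 = 73.2 kJ/kg
eta_s = dh_ideal / dh_actual = 53.1 / 73.2
eta_s = 0.7254

0.7254


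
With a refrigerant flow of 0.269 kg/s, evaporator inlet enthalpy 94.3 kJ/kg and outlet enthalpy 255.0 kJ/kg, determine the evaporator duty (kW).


dh = 255.0 - 94.3 = 160.7 kJ/kg
Q_evap = m_dot * dh = 0.269 * 160.7
Q_evap = 43.23 kW

43.23


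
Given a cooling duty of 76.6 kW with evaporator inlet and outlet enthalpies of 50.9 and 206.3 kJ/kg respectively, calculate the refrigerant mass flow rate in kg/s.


dh = 206.3 - 50.9 = 155.4 kJ/kg
m_dot = Q / dh = 76.6 / 155.4 = 0.4929 kg/s

0.4929


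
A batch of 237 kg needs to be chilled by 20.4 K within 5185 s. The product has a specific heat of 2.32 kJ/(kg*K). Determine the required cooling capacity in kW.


Q = m * cp * dT / t
Q = 237 * 2.32 * 20.4 / 5185
Q = 2.163 kW

2.163


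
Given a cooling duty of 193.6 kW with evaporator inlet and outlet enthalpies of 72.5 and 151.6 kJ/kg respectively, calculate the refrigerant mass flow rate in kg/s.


dh = 151.6 - 72.5 = 79.1 kJ/kg
m_dot = Q / dh = 193.6 / 79.1 = 2.4475 kg/s

2.4475


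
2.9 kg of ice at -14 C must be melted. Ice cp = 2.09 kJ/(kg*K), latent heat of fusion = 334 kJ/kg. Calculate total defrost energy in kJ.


Sensible heat = cp * dT = 2.09 * 14 = 29.26 kJ/kg
Total per kg = 29.26 + 334 = 363.26 kJ/kg
Q = m * total = 2.9 * 363.26
Q = 1053.5 kJ

1053.5


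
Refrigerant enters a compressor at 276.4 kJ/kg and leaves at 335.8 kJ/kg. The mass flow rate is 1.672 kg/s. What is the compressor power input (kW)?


dh = 335.8 - 276.4 = 59.4 kJ/kg
W = m_dot * dh = 1.672 * 59.4 = 99.32 kW

99.32


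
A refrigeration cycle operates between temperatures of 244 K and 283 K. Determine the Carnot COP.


dT = 283 - 244 = 39 K
COP_carnot = T_cold / dT = 244 / 39
COP_carnot = 6.256

6.256


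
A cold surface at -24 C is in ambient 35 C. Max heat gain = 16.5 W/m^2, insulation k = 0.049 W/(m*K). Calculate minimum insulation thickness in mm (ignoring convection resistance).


dT = 35 - (-24) = 59 K
thickness = k * dT / q_max * 1000
thickness = 0.049 * 59 / 16.5 * 1000
thickness = 175.2 mm

175.2


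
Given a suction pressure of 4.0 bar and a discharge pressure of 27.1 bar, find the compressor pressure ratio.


PR = P_high / P_low
PR = 27.1 / 4.0
PR = 6.775

6.775


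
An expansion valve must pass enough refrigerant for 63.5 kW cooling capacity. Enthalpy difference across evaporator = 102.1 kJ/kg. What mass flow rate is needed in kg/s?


m_dot = Q / dh
m_dot = 63.5 / 102.1
m_dot = 0.6219 kg/s

0.6219


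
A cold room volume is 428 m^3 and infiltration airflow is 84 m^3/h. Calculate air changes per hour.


ACH = flow / volume
ACH = 84 / 428
ACH = 0.196

0.196


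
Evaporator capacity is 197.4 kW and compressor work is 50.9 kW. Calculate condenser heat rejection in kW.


Q_cond = Q_evap + W
Q_cond = 197.4 + 50.9
Q_cond = 248.3 kW

248.3


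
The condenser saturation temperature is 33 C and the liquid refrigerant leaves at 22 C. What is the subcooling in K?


Subcooling = T_cond - T_liquid
Subcooling = 33 - 22
Subcooling = 11 K

11


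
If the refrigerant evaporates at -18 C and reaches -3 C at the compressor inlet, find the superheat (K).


Superheat = T_suction - T_evap
Superheat = -3 - (-18)
Superheat = 15 K

15


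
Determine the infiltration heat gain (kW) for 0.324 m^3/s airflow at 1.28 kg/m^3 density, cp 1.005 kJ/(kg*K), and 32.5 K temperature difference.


Q = V_dot * rho * cp * dT
Q = 0.324 * 1.28 * 1.005 * 32.5
Q = 13.546 kW

13.546


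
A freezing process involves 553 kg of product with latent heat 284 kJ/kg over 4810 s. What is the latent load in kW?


Q_lat = m * h_fg / t
Q_lat = 553 * 284 / 4810
Q_lat = 32.65 kW

32.65


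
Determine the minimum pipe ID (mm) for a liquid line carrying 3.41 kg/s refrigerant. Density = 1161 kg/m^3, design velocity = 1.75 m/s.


A = m_dot / (rho * v) = 3.41 / (1161 * 1.75) = 0.001678356097 m^2
d = sqrt(4*A/pi) * 1000
d = 46.2 mm

46.2


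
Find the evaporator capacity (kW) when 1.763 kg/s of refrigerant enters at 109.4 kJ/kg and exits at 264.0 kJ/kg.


dh = 264.0 - 109.4 = 154.6 kJ/kg
Q_evap = m_dot * dh = 1.763 * 154.6
Q_evap = 272.56 kW

272.56


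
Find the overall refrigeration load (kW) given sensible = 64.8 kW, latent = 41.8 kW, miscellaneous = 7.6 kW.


Q_total = Q_s + Q_l + Q_misc
Q_total = 64.8 + 41.8 + 7.6
Q_total = 114.2 kW

114.2


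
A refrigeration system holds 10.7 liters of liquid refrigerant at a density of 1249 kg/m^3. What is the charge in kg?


Charge = V * rho / 1000
Charge = 10.7 * 1249 / 1000
Charge = 13.36 kg

13.36


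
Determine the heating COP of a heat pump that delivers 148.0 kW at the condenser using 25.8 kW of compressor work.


COP_hp = Q_cond / W
COP_hp = 148.0 / 25.8
COP_hp = 5.736

5.736


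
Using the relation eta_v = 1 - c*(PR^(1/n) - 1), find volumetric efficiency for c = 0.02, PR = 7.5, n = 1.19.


PR^(1/n) = 7.5^(1/1.19) = 5.43682807
eta_v = 1 - 0.02 * (5.43682807 - 1)
eta_v = 0.9113

0.9113


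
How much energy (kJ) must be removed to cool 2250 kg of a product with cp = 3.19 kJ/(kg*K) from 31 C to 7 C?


dT = 31 - (7) = 24 K
Q = m * cp * dT = 2250 * 3.19 * 24
Q = 172260 kJ

172260


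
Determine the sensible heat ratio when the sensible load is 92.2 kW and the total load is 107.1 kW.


SHR = Q_sensible / Q_total
SHR = 92.2 / 107.1
SHR = 0.861

0.861


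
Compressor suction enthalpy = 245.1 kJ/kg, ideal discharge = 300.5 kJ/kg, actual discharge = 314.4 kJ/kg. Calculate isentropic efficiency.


dh_ideal = 300.5 - 245.1 = 55.4 kJ/kg
dh_actual = 314.4 - 245.1 = 69.3 kJ/kg
eta_s = dh_ideal / dh_actual = 55.4 / 69.3
eta_s = 0.7994

0.7994


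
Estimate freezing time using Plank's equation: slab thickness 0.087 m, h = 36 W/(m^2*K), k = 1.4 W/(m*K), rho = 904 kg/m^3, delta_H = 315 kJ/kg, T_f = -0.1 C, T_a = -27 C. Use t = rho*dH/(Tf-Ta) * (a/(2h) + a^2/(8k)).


dT = -0.1 - (-27) = 26.9 K
term1 = a/(2h) = 0.087/(2*36) = 0.001208333333
term2 = a^2/(8k) = 0.087^2/(8*1.4) = 0.0006758035714
t = rho*dH*1000/dT * (term1 + term2)
t = 904*315*1000/26.9 * (0.001208333333 + 0.0006758035714)
t = 19945 s

19945


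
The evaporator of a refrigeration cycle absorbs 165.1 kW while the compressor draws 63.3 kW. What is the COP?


COP = Q_evap / W
COP = 165.1 / 63.3
COP = 2.608

2.608


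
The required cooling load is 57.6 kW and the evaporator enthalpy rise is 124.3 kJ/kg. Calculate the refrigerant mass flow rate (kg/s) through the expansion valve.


m_dot = Q / dh
m_dot = 57.6 / 124.3
m_dot = 0.4634 kg/s

0.4634


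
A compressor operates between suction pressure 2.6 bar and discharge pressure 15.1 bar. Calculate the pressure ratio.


PR = P_high / P_low
PR = 15.1 / 2.6
PR = 5.808

5.808


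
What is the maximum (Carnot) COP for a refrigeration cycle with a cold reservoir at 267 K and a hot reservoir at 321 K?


dT = 321 - 267 = 54 K
COP_carnot = T_cold / dT = 267 / 54
COP_carnot = 4.944

4.944


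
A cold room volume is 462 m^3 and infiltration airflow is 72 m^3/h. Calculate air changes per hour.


ACH = flow / volume
ACH = 72 / 462
ACH = 0.156

0.156


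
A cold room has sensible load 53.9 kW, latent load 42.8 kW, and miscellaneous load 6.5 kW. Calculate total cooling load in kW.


Q_total = Q_s + Q_l + Q_misc
Q_total = 53.9 + 42.8 + 6.5
Q_total = 103.2 kW

103.2


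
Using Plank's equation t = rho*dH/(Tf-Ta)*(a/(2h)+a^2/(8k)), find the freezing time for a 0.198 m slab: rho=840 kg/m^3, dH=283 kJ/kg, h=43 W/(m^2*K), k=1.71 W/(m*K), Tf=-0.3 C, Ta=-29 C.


dT = -0.3 - (-29) = 28.7 K
term1 = a/(2h) = 0.198/(2*43) = 0.002302325581
term2 = a^2/(8k) = 0.198^2/(8*1.71) = 0.002865789474
t = rho*dH*1000/dT * (term1 + term2)
t = 840*283*1000/28.7 * (0.002302325581 + 0.002865789474)
t = 42807 s

42807


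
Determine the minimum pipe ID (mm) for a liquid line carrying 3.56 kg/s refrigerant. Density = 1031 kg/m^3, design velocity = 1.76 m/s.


A = m_dot / (rho * v) = 3.56 / (1031 * 1.76) = 0.001961908121 m^2
d = sqrt(4*A/pi) * 1000
d = 50.0 mm

50.0


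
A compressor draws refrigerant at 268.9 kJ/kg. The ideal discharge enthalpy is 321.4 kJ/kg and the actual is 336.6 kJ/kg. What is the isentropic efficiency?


dh_ideal = 321.4 - 268.9 = 52.5 kJ/kg
dh_actual = 336.6 - 268.9 = 67.7 kJ/kg
eta_s = dh_ideal / dh_actual = 52.5 / 67.7
eta_s = 0.7755

0.7755


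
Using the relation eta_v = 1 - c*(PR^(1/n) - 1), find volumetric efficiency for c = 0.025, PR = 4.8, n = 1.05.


PR^(1/n) = 4.8^(1/1.05) = 4.45452272
eta_v = 1 - 0.025 * (4.45452272 - 1)
eta_v = 0.9136

0.9136


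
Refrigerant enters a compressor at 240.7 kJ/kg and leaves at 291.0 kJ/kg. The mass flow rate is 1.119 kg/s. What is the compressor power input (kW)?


dh = 291.0 - 240.7 = 50.3 kJ/kg
W = m_dot * dh = 1.119 * 50.3 = 56.29 kW

56.29


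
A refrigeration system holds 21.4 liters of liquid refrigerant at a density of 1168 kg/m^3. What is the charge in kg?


Charge = V * rho / 1000
Charge = 21.4 * 1168 / 1000
Charge = 25.0 kg

25.0


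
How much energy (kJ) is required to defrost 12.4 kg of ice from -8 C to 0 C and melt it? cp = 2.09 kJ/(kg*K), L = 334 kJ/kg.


Sensible heat = cp * dT = 2.09 * 8 = 16.72 kJ/kg
Total per kg = 16.72 + 334 = 350.72 kJ/kg
Q = m * total = 12.4 * 350.72
Q = 4348.9 kJ

4348.9


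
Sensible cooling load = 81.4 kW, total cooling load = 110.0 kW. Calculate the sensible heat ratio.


SHR = Q_sensible / Q_total
SHR = 81.4 / 110.0
SHR = 0.74

0.74


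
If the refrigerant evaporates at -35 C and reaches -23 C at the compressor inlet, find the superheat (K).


Superheat = T_suction - T_evap
Superheat = -23 - (-35)
Superheat = 12 K

12


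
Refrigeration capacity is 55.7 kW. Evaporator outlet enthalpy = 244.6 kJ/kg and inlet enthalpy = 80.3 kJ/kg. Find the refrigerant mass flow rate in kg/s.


dh = 244.6 - 80.3 = 164.3 kJ/kg
m_dot = Q / dh = 55.7 / 164.3 = 0.339 kg/s

0.339


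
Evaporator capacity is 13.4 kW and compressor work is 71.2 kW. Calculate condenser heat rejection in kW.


Q_cond = Q_evap + W
Q_cond = 13.4 + 71.2
Q_cond = 84.6 kW

84.6


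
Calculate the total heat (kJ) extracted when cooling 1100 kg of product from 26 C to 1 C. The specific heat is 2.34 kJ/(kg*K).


dT = 26 - (1) = 25 K
Q = m * cp * dT = 1100 * 2.34 * 25
Q = 64350 kJ

64350


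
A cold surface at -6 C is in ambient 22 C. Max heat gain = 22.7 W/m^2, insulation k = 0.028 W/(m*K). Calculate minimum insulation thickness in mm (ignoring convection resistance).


dT = 22 - (-6) = 28 K
thickness = k * dT / q_max * 1000
thickness = 0.028 * 28 / 22.7 * 1000
thickness = 34.5 mm

34.5


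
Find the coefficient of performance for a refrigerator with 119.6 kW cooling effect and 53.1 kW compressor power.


COP = Q_evap / W
COP = 119.6 / 53.1
COP = 2.252

2.252


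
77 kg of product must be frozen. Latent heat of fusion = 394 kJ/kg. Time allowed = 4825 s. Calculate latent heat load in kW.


Q_lat = m * h_fg / t
Q_lat = 77 * 394 / 4825
Q_lat = 6.29 kW

6.29


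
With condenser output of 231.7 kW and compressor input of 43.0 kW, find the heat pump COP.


COP_hp = Q_cond / W
COP_hp = 231.7 / 43.0
COP_hp = 5.388

5.388


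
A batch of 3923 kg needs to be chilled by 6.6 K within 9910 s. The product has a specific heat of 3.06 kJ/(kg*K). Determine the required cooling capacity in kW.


Q = m * cp * dT / t
Q = 3923 * 3.06 * 6.6 / 9910
Q = 7.995 kW

7.995


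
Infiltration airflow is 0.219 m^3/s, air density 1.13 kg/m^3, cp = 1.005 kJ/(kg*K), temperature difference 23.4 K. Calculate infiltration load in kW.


Q = V_dot * rho * cp * dT
Q = 0.219 * 1.13 * 1.005 * 23.4
Q = 5.82 kW

5.82


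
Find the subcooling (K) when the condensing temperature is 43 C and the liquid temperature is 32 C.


Subcooling = T_cond - T_liquid
Subcooling = 43 - 32
Subcooling = 11 K

11


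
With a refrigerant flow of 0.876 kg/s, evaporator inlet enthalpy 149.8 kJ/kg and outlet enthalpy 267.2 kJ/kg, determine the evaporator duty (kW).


dh = 267.2 - 149.8 = 117.4 kJ/kg
Q_evap = m_dot * dh = 0.876 * 117.4
Q_evap = 102.84 kW

102.84


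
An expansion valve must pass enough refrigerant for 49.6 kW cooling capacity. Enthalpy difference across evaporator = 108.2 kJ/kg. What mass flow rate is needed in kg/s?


m_dot = Q / dh
m_dot = 49.6 / 108.2
m_dot = 0.4584 kg/s

0.4584


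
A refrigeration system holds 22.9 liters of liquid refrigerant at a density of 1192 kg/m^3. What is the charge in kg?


Charge = V * rho / 1000
Charge = 22.9 * 1192 / 1000
Charge = 27.3 kg

27.3


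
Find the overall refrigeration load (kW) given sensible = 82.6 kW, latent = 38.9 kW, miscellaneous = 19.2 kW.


Q_total = Q_s + Q_l + Q_misc
Q_total = 82.6 + 38.9 + 19.2
Q_total = 140.7 kW

140.7


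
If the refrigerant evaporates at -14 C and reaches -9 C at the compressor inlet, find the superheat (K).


Superheat = T_suction - T_evap
Superheat = -9 - (-14)
Superheat = 5 K

5


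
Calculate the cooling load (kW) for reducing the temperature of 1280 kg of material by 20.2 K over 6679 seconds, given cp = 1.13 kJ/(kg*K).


Q = m * cp * dT / t
Q = 1280 * 1.13 * 20.2 / 6679
Q = 4.374 kW

4.374


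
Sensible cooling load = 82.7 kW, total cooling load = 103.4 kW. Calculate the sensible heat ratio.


SHR = Q_sensible / Q_total
SHR = 82.7 / 103.4
SHR = 0.8

0.8


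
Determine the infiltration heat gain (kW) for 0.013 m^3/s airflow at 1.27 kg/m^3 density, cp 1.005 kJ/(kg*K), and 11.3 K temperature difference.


Q = V_dot * rho * cp * dT
Q = 0.013 * 1.27 * 1.005 * 11.3
Q = 0.187 kW

0.187


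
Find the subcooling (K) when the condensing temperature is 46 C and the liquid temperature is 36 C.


Subcooling = T_cond - T_liquid
Subcooling = 46 - 36
Subcooling = 10 K

10


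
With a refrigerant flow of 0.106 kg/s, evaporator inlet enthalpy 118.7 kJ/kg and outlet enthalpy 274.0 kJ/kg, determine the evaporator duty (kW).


dh = 274.0 - 118.7 = 155.3 kJ/kg
Q_evap = m_dot * dh = 0.106 * 155.3
Q_evap = 16.46 kW

16.46


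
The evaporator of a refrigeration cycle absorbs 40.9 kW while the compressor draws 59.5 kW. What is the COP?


COP = Q_evap / W
COP = 40.9 / 59.5
COP = 0.687

0.687


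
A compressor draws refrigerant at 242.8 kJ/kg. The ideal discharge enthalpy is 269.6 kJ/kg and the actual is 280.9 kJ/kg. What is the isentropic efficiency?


dh_ideal = 269.6 - 242.8 = 26.8 kJ/kg
dh_actual = 280.9 - 242.8 = 38.1 kJ/kg
eta_s = dh_ideal / dh_actual = 26.8 / 38.1
eta_s = 0.7034

0.7034


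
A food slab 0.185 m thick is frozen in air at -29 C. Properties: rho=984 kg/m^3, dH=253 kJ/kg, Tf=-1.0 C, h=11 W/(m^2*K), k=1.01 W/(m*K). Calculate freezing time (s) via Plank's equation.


dT = -1.0 - (-29) = 28.0 K
term1 = a/(2h) = 0.185/(2*11) = 0.008409090909
term2 = a^2/(8k) = 0.185^2/(8*1.01) = 0.004235767327
t = rho*dH*1000/dT * (term1 + term2)
t = 984*253*1000/28.0 * (0.008409090909 + 0.004235767327)
t = 112427 s

112427


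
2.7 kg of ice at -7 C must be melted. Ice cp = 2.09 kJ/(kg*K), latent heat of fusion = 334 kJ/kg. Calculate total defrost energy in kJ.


Sensible heat = cp * dT = 2.09 * 7 = 14.63 kJ/kg
Total per kg = 14.63 + 334 = 348.63 kJ/kg
Q = m * total = 2.7 * 348.63
Q = 941.3 kJ

941.3


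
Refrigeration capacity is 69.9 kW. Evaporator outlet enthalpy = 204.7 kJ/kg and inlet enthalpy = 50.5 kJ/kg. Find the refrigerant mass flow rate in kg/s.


dh = 204.7 - 50.5 = 154.2 kJ/kg
m_dot = Q / dh = 69.9 / 154.2 = 0.4533 kg/s

0.4533


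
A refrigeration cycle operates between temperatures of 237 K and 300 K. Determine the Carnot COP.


dT = 300 - 237 = 63 K
COP_carnot = T_cold / dT = 237 / 63
COP_carnot = 3.762

3.762


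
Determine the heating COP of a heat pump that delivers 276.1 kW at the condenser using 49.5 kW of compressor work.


COP_hp = Q_cond / W
COP_hp = 276.1 / 49.5
COP_hp = 5.578

5.578


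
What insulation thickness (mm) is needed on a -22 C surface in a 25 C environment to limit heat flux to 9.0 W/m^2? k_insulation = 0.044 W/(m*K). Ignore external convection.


dT = 25 - (-22) = 47 K
thickness = k * dT / q_max * 1000
thickness = 0.044 * 47 / 9.0 * 1000
thickness = 229.8 mm

229.8


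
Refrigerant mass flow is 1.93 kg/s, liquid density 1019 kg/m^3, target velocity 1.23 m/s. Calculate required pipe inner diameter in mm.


A = m_dot / (rho * v) = 1.93 / (1019 * 1.23) = 0.001539848568 m^2
d = sqrt(4*A/pi) * 1000
d = 44.3 mm

44.3


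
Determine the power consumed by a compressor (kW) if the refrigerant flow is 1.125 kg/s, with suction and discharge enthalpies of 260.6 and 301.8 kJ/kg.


dh = 301.8 - 260.6 = 41.2 kJ/kg
W = m_dot * dh = 1.125 * 41.2 = 46.35 kW

46.35


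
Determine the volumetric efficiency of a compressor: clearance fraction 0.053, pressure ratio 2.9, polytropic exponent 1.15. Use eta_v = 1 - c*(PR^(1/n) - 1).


PR^(1/n) = 2.9^(1/1.15) = 2.52397597
eta_v = 1 - 0.053 * (2.52397597 - 1)
eta_v = 0.9192

0.9192


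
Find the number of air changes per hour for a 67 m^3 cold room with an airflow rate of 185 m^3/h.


ACH = flow / volume
ACH = 185 / 67
ACH = 2.761

2.761


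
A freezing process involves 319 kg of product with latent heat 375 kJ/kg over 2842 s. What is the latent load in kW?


Q_lat = m * h_fg / t
Q_lat = 319 * 375 / 2842
Q_lat = 42.09 kW

42.09


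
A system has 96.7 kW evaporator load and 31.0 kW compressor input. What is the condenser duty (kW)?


Q_cond = Q_evap + W
Q_cond = 96.7 + 31.0
Q_cond = 127.7 kW

127.7


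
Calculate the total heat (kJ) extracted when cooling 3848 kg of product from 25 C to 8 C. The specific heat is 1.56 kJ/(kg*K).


dT = 25 - (8) = 17 K
Q = m * cp * dT = 3848 * 1.56 * 17
Q = 102049 kJ

102049


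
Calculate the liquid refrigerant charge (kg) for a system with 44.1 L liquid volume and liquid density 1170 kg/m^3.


Charge = V * rho / 1000
Charge = 44.1 * 1170 / 1000
Charge = 51.6 kg

51.6


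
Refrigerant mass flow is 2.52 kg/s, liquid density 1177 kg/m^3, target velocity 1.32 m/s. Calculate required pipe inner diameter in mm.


A = m_dot / (rho * v) = 2.52 / (1177 * 1.32) = 0.001621997374 m^2
d = sqrt(4*A/pi) * 1000
d = 45.4 mm

45.4


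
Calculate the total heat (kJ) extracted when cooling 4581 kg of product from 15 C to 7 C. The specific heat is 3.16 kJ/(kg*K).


dT = 15 - (7) = 8 K
Q = m * cp * dT = 4581 * 3.16 * 8
Q = 115808 kJ

115808


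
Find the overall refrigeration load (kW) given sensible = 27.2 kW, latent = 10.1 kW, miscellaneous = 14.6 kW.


Q_total = Q_s + Q_l + Q_misc
Q_total = 27.2 + 10.1 + 14.6
Q_total = 51.9 kW

51.9


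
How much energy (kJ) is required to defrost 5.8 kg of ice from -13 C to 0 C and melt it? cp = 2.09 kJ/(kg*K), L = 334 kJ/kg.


Sensible heat = cp * dT = 2.09 * 13 = 27.17 kJ/kg
Total per kg = 27.17 + 334 = 361.17 kJ/kg
Q = m * total = 5.8 * 361.17
Q = 2094.8 kJ

2094.8


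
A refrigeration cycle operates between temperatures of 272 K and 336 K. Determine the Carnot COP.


dT = 336 - 272 = 64 K
COP_carnot = T_cold / dT = 272 / 64
COP_carnot = 4.25

4.25


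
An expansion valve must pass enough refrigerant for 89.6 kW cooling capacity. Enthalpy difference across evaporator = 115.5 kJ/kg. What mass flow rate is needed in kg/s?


m_dot = Q / dh
m_dot = 89.6 / 115.5
m_dot = 0.7758 kg/s

0.7758


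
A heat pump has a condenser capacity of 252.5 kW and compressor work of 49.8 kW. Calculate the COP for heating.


COP_hp = Q_cond / W
COP_hp = 252.5 / 49.8
COP_hp = 5.07

5.07


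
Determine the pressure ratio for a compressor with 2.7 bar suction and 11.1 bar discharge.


PR = P_high / P_low
PR = 11.1 / 2.7
PR = 4.111

4.111


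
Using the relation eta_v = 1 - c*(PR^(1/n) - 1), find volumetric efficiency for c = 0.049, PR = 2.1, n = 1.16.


PR^(1/n) = 2.1^(1/1.16) = 1.89572464
eta_v = 1 - 0.049 * (1.89572464 - 1)
eta_v = 0.9561

0.9561


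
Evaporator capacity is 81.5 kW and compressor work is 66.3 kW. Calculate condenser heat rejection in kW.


Q_cond = Q_evap + W
Q_cond = 81.5 + 66.3
Q_cond = 147.8 kW

147.8


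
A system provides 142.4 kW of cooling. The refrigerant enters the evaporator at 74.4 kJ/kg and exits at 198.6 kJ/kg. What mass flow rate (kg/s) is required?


dh = 198.6 - 74.4 = 124.2 kJ/kg
m_dot = Q / dh = 142.4 / 124.2 = 1.1465 kg/s

1.1465


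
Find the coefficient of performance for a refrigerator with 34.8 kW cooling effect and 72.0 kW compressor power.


COP = Q_evap / W
COP = 34.8 / 72.0
COP = 0.483

0.483


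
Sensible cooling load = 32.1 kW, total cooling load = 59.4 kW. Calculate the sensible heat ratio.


SHR = Q_sensible / Q_total
SHR = 32.1 / 59.4
SHR = 0.54

0.54


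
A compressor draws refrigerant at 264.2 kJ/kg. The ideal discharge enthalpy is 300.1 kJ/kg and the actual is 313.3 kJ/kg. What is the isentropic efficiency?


dh_ideal = 300.1 - 264.2 = 35.9 kJ/kg
dh_actual = 313.3 - 264.2 = 49.1 kJ/kg
eta_s = dh_ideal / dh_actual = 35.9 / 49.1
eta_s = 0.7312

0.7312


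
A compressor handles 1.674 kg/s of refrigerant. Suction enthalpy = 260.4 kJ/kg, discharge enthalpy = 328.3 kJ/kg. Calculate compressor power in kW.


dh = 328.3 - 260.4 = 67.9 kJ/kg
W = m_dot * dh = 1.674 * 67.9 = 113.66 kW

113.66


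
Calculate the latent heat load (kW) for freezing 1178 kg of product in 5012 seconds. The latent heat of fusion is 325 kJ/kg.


Q_lat = m * h_fg / t
Q_lat = 1178 * 325 / 5012
Q_lat = 76.39 kW

76.39


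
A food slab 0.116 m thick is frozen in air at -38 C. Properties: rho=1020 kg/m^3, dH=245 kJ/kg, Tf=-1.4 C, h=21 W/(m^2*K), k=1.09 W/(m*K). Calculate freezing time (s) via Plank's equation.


dT = -1.4 - (-38) = 36.6 K
term1 = a/(2h) = 0.116/(2*21) = 0.002761904762
term2 = a^2/(8k) = 0.116^2/(8*1.09) = 0.001543119266
t = rho*dH*1000/dT * (term1 + term2)
t = 1020*245*1000/36.6 * (0.002761904762 + 0.001543119266)
t = 29394 s

29394


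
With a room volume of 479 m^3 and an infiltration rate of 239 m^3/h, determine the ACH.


ACH = flow / volume
ACH = 239 / 479
ACH = 0.499

0.499


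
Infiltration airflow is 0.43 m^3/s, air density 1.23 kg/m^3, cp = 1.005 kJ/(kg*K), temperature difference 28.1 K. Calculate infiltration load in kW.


Q = V_dot * rho * cp * dT
Q = 0.43 * 1.23 * 1.005 * 28.1
Q = 14.936 kW

14.936


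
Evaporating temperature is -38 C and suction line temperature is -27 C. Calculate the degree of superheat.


Superheat = T_suction - T_evap
Superheat = -27 - (-38)
Superheat = 11 K

11


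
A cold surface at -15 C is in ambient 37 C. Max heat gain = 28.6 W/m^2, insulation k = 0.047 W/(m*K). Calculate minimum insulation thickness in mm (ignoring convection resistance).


dT = 37 - (-15) = 52 K
thickness = k * dT / q_max * 1000
thickness = 0.047 * 52 / 28.6 * 1000
thickness = 85.5 mm

85.5


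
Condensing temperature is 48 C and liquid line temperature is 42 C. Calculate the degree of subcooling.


Subcooling = T_cond - T_liquid
Subcooling = 48 - 42
Subcooling = 6 K

6


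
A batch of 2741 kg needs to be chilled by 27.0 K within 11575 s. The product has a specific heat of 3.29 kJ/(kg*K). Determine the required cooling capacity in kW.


Q = m * cp * dT / t
Q = 2741 * 3.29 * 27.0 / 11575
Q = 21.035 kW

21.035


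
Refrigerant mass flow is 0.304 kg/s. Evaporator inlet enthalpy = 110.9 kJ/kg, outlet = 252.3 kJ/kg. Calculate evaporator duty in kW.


dh = 252.3 - 110.9 = 141.4 kJ/kg
Q_evap = m_dot * dh = 0.304 * 141.4
Q_evap = 42.99 kW

42.99


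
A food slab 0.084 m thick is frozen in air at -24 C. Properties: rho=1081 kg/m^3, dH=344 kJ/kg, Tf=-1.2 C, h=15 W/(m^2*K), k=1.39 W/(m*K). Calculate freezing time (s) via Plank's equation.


dT = -1.2 - (-24) = 22.8 K
term1 = a/(2h) = 0.084/(2*15) = 0.0028
term2 = a^2/(8k) = 0.084^2/(8*1.39) = 0.0006345323741
t = rho*dH*1000/dT * (term1 + term2)
t = 1081*344*1000/22.8 * (0.0028 + 0.0006345323741)
t = 56017 s

56017


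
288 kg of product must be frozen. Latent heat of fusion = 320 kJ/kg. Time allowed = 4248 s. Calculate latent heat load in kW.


Q_lat = m * h_fg / t
Q_lat = 288 * 320 / 4248
Q_lat = 21.69 kW

21.69


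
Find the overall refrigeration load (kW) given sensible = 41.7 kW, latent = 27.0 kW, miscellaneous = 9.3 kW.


Q_total = Q_s + Q_l + Q_misc
Q_total = 41.7 + 27.0 + 9.3
Q_total = 78.0 kW

78.0


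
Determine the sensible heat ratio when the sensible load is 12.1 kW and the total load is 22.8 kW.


SHR = Q_sensible / Q_total
SHR = 12.1 / 22.8
SHR = 0.531

0.531


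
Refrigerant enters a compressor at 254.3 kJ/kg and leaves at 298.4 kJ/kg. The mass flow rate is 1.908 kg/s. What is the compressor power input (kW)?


dh = 298.4 - 254.3 = 44.1 kJ/kg
W = m_dot * dh = 1.908 * 44.1 = 84.14 kW

84.14


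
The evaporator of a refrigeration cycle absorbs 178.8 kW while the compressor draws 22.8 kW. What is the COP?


COP = Q_evap / W
COP = 178.8 / 22.8
COP = 7.842

7.842


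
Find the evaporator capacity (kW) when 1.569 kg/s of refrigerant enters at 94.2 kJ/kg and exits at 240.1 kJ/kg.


dh = 240.1 - 94.2 = 145.9 kJ/kg
Q_evap = m_dot * dh = 1.569 * 145.9
Q_evap = 228.92 kW

228.92


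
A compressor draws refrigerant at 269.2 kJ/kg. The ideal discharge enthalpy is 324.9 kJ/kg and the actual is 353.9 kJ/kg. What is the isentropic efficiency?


dh_ideal = 324.9 - 269.2 = 55.7 kJ/kg
dh_actual = 353.9 - 269.2 = 84.7 kJ/kg
eta_s = dh_ideal / dh_actual = 55.7 / 84.7
eta_s = 0.6576

0.6576


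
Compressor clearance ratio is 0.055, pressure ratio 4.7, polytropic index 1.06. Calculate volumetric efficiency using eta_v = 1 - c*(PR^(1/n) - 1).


PR^(1/n) = 4.7^(1/1.06) = 4.30580723
eta_v = 1 - 0.055 * (4.30580723 - 1)
eta_v = 0.8182

0.8182


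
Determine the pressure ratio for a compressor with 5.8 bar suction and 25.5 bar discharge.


PR = P_high / P_low
PR = 25.5 / 5.8
PR = 4.397

4.397


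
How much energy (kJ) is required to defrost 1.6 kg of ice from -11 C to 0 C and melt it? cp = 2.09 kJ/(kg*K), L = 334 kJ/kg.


Sensible heat = cp * dT = 2.09 * 11 = 22.99 kJ/kg
Total per kg = 22.99 + 334 = 356.99 kJ/kg
Q = m * total = 1.6 * 356.99
Q = 571.2 kJ

571.2


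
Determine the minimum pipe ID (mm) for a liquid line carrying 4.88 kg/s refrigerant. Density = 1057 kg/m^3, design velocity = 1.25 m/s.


A = m_dot / (rho * v) = 4.88 / (1057 * 1.25) = 0.003693472091 m^2
d = sqrt(4*A/pi) * 1000
d = 68.6 mm

68.6


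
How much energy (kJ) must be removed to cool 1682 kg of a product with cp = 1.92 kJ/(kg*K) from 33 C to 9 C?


dT = 33 - (9) = 24 K
Q = m * cp * dT = 1682 * 1.92 * 24
Q = 77507 kJ

77507


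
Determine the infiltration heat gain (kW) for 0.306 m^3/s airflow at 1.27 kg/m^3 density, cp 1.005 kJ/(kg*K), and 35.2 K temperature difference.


Q = V_dot * rho * cp * dT
Q = 0.306 * 1.27 * 1.005 * 35.2
Q = 13.748 kW

13.748


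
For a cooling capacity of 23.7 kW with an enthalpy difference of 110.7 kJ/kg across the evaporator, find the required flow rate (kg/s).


m_dot = Q / dh
m_dot = 23.7 / 110.7
m_dot = 0.2141 kg/s

0.2141


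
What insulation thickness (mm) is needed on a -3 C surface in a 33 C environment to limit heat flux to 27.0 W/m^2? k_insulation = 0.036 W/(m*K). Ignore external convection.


dT = 33 - (-3) = 36 K
thickness = k * dT / q_max * 1000
thickness = 0.036 * 36 / 27.0 * 1000
thickness = 48.0 mm

48.0


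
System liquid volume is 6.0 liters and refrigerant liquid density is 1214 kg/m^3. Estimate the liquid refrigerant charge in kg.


Charge = V * rho / 1000
Charge = 6.0 * 1214 / 1000
Charge = 7.28 kg

7.28


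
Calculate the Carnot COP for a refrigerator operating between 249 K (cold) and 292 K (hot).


dT = 292 - 249 = 43 K
COP_carnot = T_cold / dT = 249 / 43
COP_carnot = 5.791

5.791


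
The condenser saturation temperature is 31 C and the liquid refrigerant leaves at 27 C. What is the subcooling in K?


Subcooling = T_cond - T_liquid
Subcooling = 31 - 27
Subcooling = 4 K

4


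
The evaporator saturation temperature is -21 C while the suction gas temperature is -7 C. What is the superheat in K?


Superheat = T_suction - T_evap
Superheat = -7 - (-21)
Superheat = 14 K

14


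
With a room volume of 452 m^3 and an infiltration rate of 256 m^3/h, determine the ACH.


ACH = flow / volume
ACH = 256 / 452
ACH = 0.566

0.566


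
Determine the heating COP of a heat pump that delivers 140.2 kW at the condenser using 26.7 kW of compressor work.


COP_hp = Q_cond / W
COP_hp = 140.2 / 26.7
COP_hp = 5.251

5.251


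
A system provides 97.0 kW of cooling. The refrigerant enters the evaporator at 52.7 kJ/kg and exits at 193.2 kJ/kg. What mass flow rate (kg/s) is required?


dh = 193.2 - 52.7 = 140.5 kJ/kg
m_dot = Q / dh = 97.0 / 140.5 = 0.6904 kg/s

0.6904


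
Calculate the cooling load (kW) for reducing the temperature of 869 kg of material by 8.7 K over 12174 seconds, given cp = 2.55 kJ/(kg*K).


Q = m * cp * dT / t
Q = 869 * 2.55 * 8.7 / 12174
Q = 1.584 kW

1.584


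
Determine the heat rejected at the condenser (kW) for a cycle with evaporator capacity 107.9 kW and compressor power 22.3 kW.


Q_cond = Q_evap + W
Q_cond = 107.9 + 22.3
Q_cond = 130.2 kW

130.2


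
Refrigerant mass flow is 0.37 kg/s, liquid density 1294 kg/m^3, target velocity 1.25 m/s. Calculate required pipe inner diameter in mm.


A = m_dot / (rho * v) = 0.37 / (1294 * 1.25) = 0.000228748068 m^2
d = sqrt(4*A/pi) * 1000
d = 17.1 mm

17.1


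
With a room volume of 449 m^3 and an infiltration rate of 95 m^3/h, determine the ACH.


ACH = flow / volume
ACH = 95 / 449
ACH = 0.212

0.212


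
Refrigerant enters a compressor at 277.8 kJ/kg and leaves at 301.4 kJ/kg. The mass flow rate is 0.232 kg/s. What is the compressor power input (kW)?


dh = 301.4 - 277.8 = 23.6 kJ/kg
W = m_dot * dh = 0.232 * 23.6 = 5.48 kW

5.48


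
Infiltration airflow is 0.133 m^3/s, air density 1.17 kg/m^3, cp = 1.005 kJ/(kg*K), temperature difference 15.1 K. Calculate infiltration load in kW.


Q = V_dot * rho * cp * dT
Q = 0.133 * 1.17 * 1.005 * 15.1
Q = 2.361 kW

2.361


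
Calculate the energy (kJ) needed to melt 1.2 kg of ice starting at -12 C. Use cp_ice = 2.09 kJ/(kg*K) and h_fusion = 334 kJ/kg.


Sensible heat = cp * dT = 2.09 * 12 = 25.08 kJ/kg
Total per kg = 25.08 + 334 = 359.08 kJ/kg
Q = m * total = 1.2 * 359.08
Q = 430.9 kJ

430.9


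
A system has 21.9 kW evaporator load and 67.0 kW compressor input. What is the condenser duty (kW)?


Q_cond = Q_evap + W
Q_cond = 21.9 + 67.0
Q_cond = 88.9 kW

88.9


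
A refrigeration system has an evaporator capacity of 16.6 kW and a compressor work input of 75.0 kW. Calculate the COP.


COP = Q_evap / W
COP = 16.6 / 75.0
COP = 0.221

0.221


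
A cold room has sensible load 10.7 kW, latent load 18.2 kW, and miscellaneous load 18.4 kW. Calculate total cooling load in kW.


Q_total = Q_s + Q_l + Q_misc
Q_total = 10.7 + 18.2 + 18.4
Q_total = 47.3 kW

47.3


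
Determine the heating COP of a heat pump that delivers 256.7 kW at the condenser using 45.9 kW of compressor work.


COP_hp = Q_cond / W
COP_hp = 256.7 / 45.9
COP_hp = 5.593

5.593


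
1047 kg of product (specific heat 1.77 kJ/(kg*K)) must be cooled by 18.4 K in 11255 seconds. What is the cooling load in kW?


Q = m * cp * dT / t
Q = 1047 * 1.77 * 18.4 / 11255
Q = 3.03 kW

3.03


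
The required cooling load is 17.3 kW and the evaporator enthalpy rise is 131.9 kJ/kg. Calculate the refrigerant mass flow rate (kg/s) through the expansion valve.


m_dot = Q / dh
m_dot = 17.3 / 131.9
m_dot = 0.1312 kg/s

0.1312


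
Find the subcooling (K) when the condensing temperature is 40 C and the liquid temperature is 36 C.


Subcooling = T_cond - T_liquid
Subcooling = 40 - 36
Subcooling = 4 K

4


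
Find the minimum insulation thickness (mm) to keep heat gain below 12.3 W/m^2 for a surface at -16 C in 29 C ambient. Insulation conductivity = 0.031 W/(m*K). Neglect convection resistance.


dT = 29 - (-16) = 45 K
thickness = k * dT / q_max * 1000
thickness = 0.031 * 45 / 12.3 * 1000
thickness = 113.4 mm

113.4


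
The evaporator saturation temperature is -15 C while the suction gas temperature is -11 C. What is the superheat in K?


Superheat = T_suction - T_evap
Superheat = -11 - (-15)
Superheat = 4 K

4


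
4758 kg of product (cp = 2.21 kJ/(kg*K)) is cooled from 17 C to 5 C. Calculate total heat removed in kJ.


dT = 17 - (5) = 12 K
Q = m * cp * dT = 4758 * 2.21 * 12
Q = 126182 kJ

126182


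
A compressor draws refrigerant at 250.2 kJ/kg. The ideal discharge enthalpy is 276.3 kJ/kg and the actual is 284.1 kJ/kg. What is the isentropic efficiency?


dh_ideal = 276.3 - 250.2 = 26.1 kJ/kg
dh_actual = 284.1 - 250.2 = 33.9 kJ/kg
eta_s = dh_ideal / dh_actual = 26.1 / 33.9
eta_s = 0.7699

0.7699
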